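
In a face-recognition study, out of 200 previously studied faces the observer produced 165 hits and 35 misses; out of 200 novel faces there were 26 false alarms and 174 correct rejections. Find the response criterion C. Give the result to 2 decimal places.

H = 165/200 = 0.8250
FA = 26/200 = 0.1300
z(0.8250) = 0.935, z(0.1300) = -1.126
c = −½·[z(H) + z(FA)] = −0.5 × (0.935 + (-1.126)) = 0.0955
c > 0: the observer has a conservative response bias.

C = 0.10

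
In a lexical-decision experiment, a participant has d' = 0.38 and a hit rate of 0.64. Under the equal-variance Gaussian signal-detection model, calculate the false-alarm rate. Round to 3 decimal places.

false-alarm rate = 0.491

z(hit rate) = z(0.64) = 0.3585
z(FA) = z(H) − d' = 0.3585 − 0.38 = -0.0215
false-alarm rate = Φ(-0.0215) = 0.4914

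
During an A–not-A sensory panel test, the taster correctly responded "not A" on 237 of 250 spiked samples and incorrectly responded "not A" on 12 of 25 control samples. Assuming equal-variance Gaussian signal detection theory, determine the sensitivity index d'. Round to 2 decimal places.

H = 237/250 = 0.9480
FA = 12/25 = 0.4800
z(H) = 1.6258
z(FA) = -0.0502
d' = z(H) − z(FA) = 1.6258 − (-0.0502) = 1.6760

d' = 1.68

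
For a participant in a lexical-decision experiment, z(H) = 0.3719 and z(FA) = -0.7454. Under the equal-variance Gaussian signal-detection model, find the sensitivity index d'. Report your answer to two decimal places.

d' = z(H) − z(FA) = 0.3719 − (-0.7454) = 1.1173

d' = 1.12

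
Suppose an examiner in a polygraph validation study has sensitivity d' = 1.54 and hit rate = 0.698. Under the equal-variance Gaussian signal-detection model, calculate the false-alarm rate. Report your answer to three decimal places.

false-alarm rate = 0.154

z(hit rate) = z(0.698) = 0.5187
z(FA) = z(H) − d' = 0.5187 − 1.54 = -1.0213
false-alarm rate = Φ(-1.0213) = 0.1536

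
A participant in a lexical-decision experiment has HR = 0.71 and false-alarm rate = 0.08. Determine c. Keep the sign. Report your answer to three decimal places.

Φ⁻¹(H) = Φ⁻¹(0.71) = 0.5534
Φ⁻¹(FA) = Φ⁻¹(0.08) = -1.4051
c = −½·[z(H) + z(FA)] = −0.5 × (0.5534 + (-1.4051)) = 0.42585

c = 0.426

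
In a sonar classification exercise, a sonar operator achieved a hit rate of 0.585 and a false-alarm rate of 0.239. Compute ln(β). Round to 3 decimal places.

z(H) = z(0.585) = 0.2147
z(FA) = z(0.239) = -0.7095
ln β = −½·[z(H)² − z(FA)²] = −0.5 × (0.0461 − 0.5034) = 0.22865

ln β = 0.229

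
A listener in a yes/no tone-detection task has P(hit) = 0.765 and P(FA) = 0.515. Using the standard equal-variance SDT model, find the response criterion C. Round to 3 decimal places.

C = -0.380

z(0.765) = 0.7225, z(0.515) = 0.0376
c = −½·[z(H) + z(FA)] = −0.5 × (0.7225 + 0.0376) = -0.38005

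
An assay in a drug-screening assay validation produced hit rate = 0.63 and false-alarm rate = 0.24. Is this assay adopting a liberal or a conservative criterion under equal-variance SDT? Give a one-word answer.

conservative

z(H) = 0.332, z(FA) = -0.706
c = −½·(z(H) + z(FA)) = 0.187
c > 0 → conservative criterion (biased toward responding “no”).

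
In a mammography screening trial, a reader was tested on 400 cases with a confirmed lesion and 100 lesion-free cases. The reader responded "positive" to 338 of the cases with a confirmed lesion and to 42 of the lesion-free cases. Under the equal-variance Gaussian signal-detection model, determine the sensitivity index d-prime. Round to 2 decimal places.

d-prime = 1.22

H = 338/400 = 0.8450
FA = 42/100 = 0.4200
z(0.8450) = 1.0152, z(0.4200) = -0.2019
d' = z(H) − z(FA) = 1.0152 − (-0.2019) = 1.2171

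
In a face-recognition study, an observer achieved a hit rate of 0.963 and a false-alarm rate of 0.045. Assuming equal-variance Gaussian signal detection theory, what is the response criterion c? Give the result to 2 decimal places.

Φ⁻¹(H) = 1.787
Φ⁻¹(FA) = -1.695
c = −½·[z(H) + z(FA)] = −0.5 × (1.787 + (-1.695)) = -0.046
c < 0: the observer has a liberal response bias.

c = -0.05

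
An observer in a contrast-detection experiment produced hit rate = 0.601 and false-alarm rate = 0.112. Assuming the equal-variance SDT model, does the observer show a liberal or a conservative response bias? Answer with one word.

z(H) = 0.256, z(FA) = -1.216
c = −½·(z(H) + z(FA)) = 0.480
c > 0 → conservative criterion (biased toward responding “no”).

conservative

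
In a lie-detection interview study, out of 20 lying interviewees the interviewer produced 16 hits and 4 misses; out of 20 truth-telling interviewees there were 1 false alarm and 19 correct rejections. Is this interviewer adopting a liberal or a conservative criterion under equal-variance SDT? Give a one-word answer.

conservative

z(H) = 0.842, z(FA) = -1.645
c = −½·(z(H) + z(FA)) = 0.4015
c > 0 → conservative criterion (biased toward responding “no”).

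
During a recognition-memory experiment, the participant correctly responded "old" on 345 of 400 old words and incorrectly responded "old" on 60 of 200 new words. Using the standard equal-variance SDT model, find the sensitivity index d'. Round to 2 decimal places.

H = 345/400 = 0.8625
FA = 60/200 = 0.3000
Φ⁻¹(H) = Φ⁻¹(0.8625) = 1.092
Φ⁻¹(FA) = Φ⁻¹(0.3000) = -0.524
d' = z(H) − z(FA) = 1.092 − (-0.524) = 1.616

d' = 1.62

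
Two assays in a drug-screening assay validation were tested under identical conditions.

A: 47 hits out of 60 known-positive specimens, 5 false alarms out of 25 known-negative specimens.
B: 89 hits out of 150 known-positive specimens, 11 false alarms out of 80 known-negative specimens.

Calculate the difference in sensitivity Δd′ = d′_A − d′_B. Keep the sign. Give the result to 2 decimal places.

Δd′ = 0.30

A: z(0.7833) = 0.783, z(0.2000) = -0.842, d' = 1.625
B: z(0.5933) = 0.236, z(0.1375) = -1.092, d' = 1.328
Δd' = d'_A − d'_B = 1.625 − 1.328 = 0.297
A has the higher sensitivity.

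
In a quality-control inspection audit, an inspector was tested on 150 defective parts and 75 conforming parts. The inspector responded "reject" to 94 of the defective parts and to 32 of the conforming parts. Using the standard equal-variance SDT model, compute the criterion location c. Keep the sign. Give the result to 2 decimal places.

H = 94/150 = 0.6267
FA = 32/75 = 0.4267
z(H) = z(0.6267) = 0.3231
z(FA) = z(0.4267) = -0.1848
c = −½·[z(H) + z(FA)] = −0.5 × (0.3231 + (-0.1848)) = -0.06915
c < 0: the inspector has a liberal response bias.

c = -0.07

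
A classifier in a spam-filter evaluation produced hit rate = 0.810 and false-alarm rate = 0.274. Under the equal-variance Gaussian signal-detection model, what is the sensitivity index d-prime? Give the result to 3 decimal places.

z(0.810) = 0.8779, z(0.274) = -0.6008
d' = z(H) − z(FA) = 0.8779 − (-0.6008) = 1.4787

d-prime = 1.479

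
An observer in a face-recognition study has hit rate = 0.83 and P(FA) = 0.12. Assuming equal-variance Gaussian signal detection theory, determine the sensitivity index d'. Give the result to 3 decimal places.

z(0.83) = 0.9542, z(0.12) = -1.1750
d' = z(H) − z(FA) = 0.9542 − (-1.1750) = 2.1292

d' = 2.129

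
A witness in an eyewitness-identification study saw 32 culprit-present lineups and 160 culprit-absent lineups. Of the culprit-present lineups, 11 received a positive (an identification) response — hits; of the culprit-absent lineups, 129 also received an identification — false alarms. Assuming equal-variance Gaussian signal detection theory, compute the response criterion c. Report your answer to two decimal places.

H = 11/32 = 0.3438
FA = 129/160 = 0.8063
z(H) = -0.402
z(FA) = 0.864
c = −½·[z(H) + z(FA)] = −0.5 × (-0.402 + 0.864) = -0.231

c = -0.23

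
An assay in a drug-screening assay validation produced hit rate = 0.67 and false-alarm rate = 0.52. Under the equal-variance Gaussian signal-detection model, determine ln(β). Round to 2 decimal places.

Φ⁻¹(H) = Φ⁻¹(0.67) = 0.440
Φ⁻¹(FA) = Φ⁻¹(0.52) = 0.050
ln β = −½·[z(H)² − z(FA)²] = −0.5 × (0.194 − 0.003) = -0.0955

ln β = -0.10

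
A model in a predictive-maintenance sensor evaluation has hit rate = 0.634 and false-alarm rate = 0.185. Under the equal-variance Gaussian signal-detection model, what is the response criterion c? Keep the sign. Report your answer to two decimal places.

c = 0.28

z(0.634) = 0.342, z(0.185) = -0.896
c = −½·[z(H) + z(FA)] = −0.5 × (0.342 + (-0.896)) = 0.277
c > 0: the model has a conservative response bias.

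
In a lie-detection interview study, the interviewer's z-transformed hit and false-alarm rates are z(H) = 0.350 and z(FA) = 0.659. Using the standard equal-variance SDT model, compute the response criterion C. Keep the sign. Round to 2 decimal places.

c = −½·[z(H) + z(FA)] = −½·(0.350 + 0.659) = -0.5045
c < 0: the interviewer has a liberal response bias.

C = -0.50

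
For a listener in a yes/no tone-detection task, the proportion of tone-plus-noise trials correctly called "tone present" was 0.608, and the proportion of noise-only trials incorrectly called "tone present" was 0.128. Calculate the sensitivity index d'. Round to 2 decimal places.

Φ⁻¹(H) = Φ⁻¹(0.608) = 0.2741
Φ⁻¹(FA) = Φ⁻¹(0.128) = -1.1359
d' = z(H) − z(FA) = 0.2741 − (-1.1359) = 1.4100

d' = 1.41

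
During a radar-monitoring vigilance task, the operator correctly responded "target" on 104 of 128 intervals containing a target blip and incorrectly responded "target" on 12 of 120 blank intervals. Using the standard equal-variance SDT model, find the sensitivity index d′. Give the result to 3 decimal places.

d′ = 2.169

H = 104/128 = 0.8125
FA = 12/120 = 0.1000
z(0.8125) = 0.8871, z(0.1000) = -1.2816
d' = z(H) − z(FA) = 0.8871 − (-1.2816) = 2.1687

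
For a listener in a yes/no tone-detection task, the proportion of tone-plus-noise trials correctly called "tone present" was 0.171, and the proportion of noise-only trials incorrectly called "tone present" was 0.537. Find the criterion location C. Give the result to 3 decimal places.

Φ⁻¹(H) = -0.9502
Φ⁻¹(FA) = 0.0929
c = −½·[z(H) + z(FA)] = −0.5 × (-0.9502 + 0.0929) = 0.42865
c > 0: the listener has a conservative response bias.

C = 0.429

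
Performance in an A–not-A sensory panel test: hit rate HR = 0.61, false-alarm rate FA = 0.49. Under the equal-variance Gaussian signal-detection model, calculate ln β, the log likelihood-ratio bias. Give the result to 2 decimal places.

Φ⁻¹(0.61) = 0.279, Φ⁻¹(0.49) = -0.025
ln β = −½·[z(H)² − z(FA)²] = −0.5 × (0.078 − 0.001) = -0.0385

ln β = -0.04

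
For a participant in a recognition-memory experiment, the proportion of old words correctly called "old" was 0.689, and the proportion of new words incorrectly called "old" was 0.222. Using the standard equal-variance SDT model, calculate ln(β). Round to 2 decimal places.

Φ⁻¹(H) = 0.493
Φ⁻¹(FA) = -0.765
ln β = −½·[z(H)² − z(FA)²] = −0.5 × (0.243 − 0.585) = 0.171

ln β = 0.17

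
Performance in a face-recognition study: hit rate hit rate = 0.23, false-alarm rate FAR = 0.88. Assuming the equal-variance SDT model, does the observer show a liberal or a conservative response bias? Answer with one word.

liberal

z(H) = -0.739, z(FA) = 1.175
c = −½·(z(H) + z(FA)) = -0.218
c < 0 → liberal criterion (biased toward responding “yes”).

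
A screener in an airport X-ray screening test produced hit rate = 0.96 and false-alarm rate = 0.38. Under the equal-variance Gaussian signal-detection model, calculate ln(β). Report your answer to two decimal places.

ln β = -1.49

Φ⁻¹(H) = Φ⁻¹(0.96) = 1.751
Φ⁻¹(FA) = Φ⁻¹(0.38) = -0.305
ln β = −½·[z(H)² − z(FA)²] = −0.5 × (3.066 − 0.093) = -1.4865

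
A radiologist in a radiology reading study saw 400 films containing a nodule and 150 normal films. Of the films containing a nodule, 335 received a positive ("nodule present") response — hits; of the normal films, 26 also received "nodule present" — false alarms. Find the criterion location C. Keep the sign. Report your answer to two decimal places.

H = 335/400 = 0.8375
FA = 26/150 = 0.1733
Φ⁻¹(0.8375) = 0.9842, Φ⁻¹(0.1733) = -0.9412
c = −½·[z(H) + z(FA)] = −0.5 × (0.9842 + (-0.9412)) = -0.0215

C = -0.02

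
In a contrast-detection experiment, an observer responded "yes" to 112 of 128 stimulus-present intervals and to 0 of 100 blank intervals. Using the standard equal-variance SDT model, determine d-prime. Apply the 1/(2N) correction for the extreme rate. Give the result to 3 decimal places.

d-prime = 3.726

The false-alarm rate is 0/100 = 0, so apply the 1/(2N) correction: FA → 1/(2·100) = 0.00500.
z(H) = z(0.87500) = 1.1503
z(FA) = z(0.00500) = -2.5758
d' = 1.1503 − (-2.5758) = 3.7261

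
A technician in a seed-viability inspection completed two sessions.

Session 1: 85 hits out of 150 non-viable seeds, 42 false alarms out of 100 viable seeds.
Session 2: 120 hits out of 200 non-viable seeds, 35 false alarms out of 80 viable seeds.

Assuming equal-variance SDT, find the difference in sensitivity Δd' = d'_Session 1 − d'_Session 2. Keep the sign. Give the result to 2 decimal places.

Session 1: z(0.5667) = 0.168, z(0.4200) = -0.202, d' = 0.370
Session 2: z(0.6000) = 0.253, z(0.4375) = -0.157, d' = 0.410
Δd' = d'_Session 1 − d'_Session 2 = 0.370 − 0.410 = -0.040
Session 2 has the higher sensitivity.

Δd' = -0.04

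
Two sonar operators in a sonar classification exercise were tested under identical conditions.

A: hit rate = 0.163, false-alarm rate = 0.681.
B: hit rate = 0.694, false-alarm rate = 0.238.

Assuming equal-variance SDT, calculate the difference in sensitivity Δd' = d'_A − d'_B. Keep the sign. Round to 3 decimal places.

A: z(0.163) = -0.9822, z(0.681) = 0.4705, d' = -1.4527
B: z(0.694) = 0.5072, z(0.238) = -0.7128, d' = 1.2200
Δd' = d'_A − d'_B = -1.4527 − 1.2200 = -2.6727
B has the higher sensitivity.

Δd' = -2.673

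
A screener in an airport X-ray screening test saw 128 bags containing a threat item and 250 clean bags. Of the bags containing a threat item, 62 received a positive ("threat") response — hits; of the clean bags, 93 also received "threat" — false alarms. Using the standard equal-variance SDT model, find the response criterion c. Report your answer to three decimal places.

H = 62/128 = 0.4844
FA = 93/250 = 0.3720
Φ⁻¹(H) = -0.0391
Φ⁻¹(FA) = -0.3266
c = −½·[z(H) + z(FA)] = −0.5 × (-0.0391 + (-0.3266)) = 0.18285

c = 0.183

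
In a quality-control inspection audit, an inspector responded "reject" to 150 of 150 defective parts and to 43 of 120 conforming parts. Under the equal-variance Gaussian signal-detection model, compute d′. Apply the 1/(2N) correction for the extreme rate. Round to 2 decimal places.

The hit rate is 150/150 = 1, so apply the 1/(2N) correction: H → 1 − 1/(2·150) = 0.99667.
z(H) = z(0.99667) = 2.713
z(FA) = z(0.35833) = -0.363
d' = 2.713 − (-0.363) = 3.076

d′ = 3.08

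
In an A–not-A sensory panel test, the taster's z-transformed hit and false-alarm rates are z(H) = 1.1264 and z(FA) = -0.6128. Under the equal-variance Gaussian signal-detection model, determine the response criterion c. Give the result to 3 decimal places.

c = -0.257

c = −½·[z(H) + z(FA)] = −½·(1.1264 + (-0.6128)) = -0.2568
c < 0: the taster has a liberal response bias.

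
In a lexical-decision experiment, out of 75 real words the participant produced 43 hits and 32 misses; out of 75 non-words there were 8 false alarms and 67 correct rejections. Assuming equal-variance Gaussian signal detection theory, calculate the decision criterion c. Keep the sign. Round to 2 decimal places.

c = 0.53

H = 43/75 = 0.5733
FA = 8/75 = 0.1067
Φ⁻¹(0.5733) = 0.185, Φ⁻¹(0.1067) = -1.244
c = −½·[z(H) + z(FA)] = −0.5 × (0.185 + (-1.244)) = 0.5295
c > 0: the participant has a conservative response bias.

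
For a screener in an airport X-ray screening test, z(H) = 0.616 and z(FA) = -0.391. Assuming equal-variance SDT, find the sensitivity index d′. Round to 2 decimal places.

d' = z(H) − z(FA) = 0.616 − (-0.391) = 1.007

d′ = 1.01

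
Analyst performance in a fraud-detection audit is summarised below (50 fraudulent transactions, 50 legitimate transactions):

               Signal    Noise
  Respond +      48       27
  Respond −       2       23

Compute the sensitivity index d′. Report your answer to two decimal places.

H = 48/50 = 0.9600
FA = 27/50 = 0.5400
z(H) = 1.7507
z(FA) = 0.1004
d' = z(H) − z(FA) = 1.7507 − 0.1004 = 1.6503

d′ = 1.65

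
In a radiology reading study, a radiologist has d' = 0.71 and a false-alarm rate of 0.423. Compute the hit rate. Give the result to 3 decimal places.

hit rate = 0.697

z(false-alarm rate) = z(0.423) = -0.1942
z(H) = z(FA) + d' = -0.1942 + 0.71 = 0.5158
hit rate = Φ(0.5158) = 0.6970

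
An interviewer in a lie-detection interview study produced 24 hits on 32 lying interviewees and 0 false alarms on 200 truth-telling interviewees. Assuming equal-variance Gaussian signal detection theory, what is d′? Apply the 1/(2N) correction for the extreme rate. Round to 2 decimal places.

The false-alarm rate is 0/200 = 0, so apply the 1/(2N) correction: FA → 1/(2·200) = 0.00250.
z(H) = z(0.75000) = 0.674
z(FA) = z(0.00250) = -2.807
d' = 0.674 − (-2.807) = 3.481

d′ = 3.48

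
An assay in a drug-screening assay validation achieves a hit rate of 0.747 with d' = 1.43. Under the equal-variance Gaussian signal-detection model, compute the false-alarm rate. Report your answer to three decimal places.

z(hit rate) = z(0.747) = 0.6651
z(FA) = z(H) − d' = 0.6651 − 1.43 = -0.7649
false-alarm rate = Φ(-0.7649) = 0.2222

false-alarm rate = 0.222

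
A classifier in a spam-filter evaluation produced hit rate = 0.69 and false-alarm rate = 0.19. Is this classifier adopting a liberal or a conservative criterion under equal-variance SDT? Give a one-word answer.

z(H) = 0.496, z(FA) = -0.878
c = −½·(z(H) + z(FA)) = 0.191
c > 0 → conservative criterion (biased toward responding “no”).

conservative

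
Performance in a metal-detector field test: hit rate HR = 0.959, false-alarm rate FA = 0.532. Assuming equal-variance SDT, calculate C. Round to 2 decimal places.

z(H) = 1.739
z(FA) = 0.080
c = −½·[z(H) + z(FA)] = −0.5 × (1.739 + 0.080) = -0.9095

C = -0.91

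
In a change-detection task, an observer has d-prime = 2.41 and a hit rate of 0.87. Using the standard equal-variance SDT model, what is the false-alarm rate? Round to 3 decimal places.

false-alarm rate = 0.100

z(hit rate) = z(0.87) = 1.1264
z(FA) = z(H) − d' = 1.1264 − 2.41 = -1.2836
false-alarm rate = Φ(-1.2836) = 0.0996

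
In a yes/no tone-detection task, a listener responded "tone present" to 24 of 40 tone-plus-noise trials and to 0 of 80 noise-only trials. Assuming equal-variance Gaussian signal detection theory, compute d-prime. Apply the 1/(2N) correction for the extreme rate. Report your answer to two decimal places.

d-prime = 2.75

The false-alarm rate is 0/80 = 0, so apply the 1/(2N) correction: FA → 1/(2·80) = 0.00625.
z(H) = z(0.60000) = 0.253
z(FA) = z(0.00625) = -2.498
d' = 0.253 − (-2.498) = 2.751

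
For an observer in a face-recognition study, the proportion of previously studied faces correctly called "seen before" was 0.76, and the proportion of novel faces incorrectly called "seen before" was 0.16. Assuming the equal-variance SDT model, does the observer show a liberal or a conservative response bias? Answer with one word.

z(H) = 0.706, z(FA) = -0.994
c = −½·(z(H) + z(FA)) = 0.144
c > 0 → conservative criterion (biased toward responding “no”).

conservative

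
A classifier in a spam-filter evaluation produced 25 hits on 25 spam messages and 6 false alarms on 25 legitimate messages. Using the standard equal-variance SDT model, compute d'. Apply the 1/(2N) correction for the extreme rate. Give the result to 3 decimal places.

The hit rate is 25/25 = 1, so apply the 1/(2N) correction: H → 1 − 1/(2·25) = 0.98000.
z(H) = z(0.98000) = 2.0537
z(FA) = z(0.24000) = -0.7063
d' = 2.0537 − (-0.7063) = 2.7600

d' = 2.760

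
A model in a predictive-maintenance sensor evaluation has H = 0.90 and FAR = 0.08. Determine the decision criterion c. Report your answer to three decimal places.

z(H) = 1.2816
z(FA) = -1.4051
c = −½·[z(H) + z(FA)] = −0.5 × (1.2816 + (-1.4051)) = 0.06175
c > 0: the model has a conservative response bias.

c = 0.062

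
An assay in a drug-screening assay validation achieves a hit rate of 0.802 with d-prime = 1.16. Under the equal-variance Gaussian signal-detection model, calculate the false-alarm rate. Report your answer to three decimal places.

z(hit rate) = z(0.802) = 0.8488
z(FA) = z(H) − d' = 0.8488 − 1.16 = -0.3112
false-alarm rate = Φ(-0.3112) = 0.3778

false-alarm rate = 0.378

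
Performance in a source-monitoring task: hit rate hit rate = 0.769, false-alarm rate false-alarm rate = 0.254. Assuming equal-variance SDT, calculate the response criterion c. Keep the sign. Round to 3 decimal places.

Φ⁻¹(H) = Φ⁻¹(0.769) = 0.7356
Φ⁻¹(FA) = Φ⁻¹(0.254) = -0.6620
c = −½·[z(H) + z(FA)] = −0.5 × (0.7356 + (-0.6620)) = -0.0368
c < 0: the participant has a liberal response bias.

c = -0.037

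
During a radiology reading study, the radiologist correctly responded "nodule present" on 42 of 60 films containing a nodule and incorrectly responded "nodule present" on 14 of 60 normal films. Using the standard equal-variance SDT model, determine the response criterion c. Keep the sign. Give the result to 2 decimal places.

H = 42/60 = 0.7000
FA = 14/60 = 0.2333
z(H) = 0.5244
z(FA) = -0.7280
c = −½·[z(H) + z(FA)] = −0.5 × (0.5244 + (-0.7280)) = 0.1018
c > 0: the radiologist has a conservative response bias.

c = 0.10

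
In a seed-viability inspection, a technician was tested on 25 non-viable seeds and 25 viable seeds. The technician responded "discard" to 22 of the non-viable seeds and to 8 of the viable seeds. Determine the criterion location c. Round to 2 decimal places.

c = -0.35

H = 22/25 = 0.8800
FA = 8/25 = 0.3200
z(0.8800) = 1.1750, z(0.3200) = -0.4677
c = −½·[z(H) + z(FA)] = −0.5 × (1.1750 + (-0.4677)) = -0.35365
c < 0: the technician has a liberal response bias.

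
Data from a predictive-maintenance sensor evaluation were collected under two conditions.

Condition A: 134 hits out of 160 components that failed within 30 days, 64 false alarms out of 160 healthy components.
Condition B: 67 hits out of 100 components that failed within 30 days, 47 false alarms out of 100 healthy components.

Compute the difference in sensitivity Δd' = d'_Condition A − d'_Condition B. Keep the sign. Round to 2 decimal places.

Δd' = 0.72

Condition A: z(0.8375) = 0.984, z(0.4000) = -0.253, d' = 1.237
Condition B: z(0.6700) = 0.440, z(0.4700) = -0.075, d' = 0.515
Δd' = d'_Condition A − d'_Condition B = 1.237 − 0.515 = 0.722
Condition A has the higher sensitivity.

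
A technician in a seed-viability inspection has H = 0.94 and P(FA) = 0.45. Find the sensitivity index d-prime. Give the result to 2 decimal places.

d-prime = 1.68

z(H) = 1.555
z(FA) = -0.126
d' = z(H) − z(FA) = 1.555 − (-0.126) = 1.681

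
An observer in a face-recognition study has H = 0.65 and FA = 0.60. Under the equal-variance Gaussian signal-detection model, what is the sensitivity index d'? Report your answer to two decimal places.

d' = 0.13

z(0.65) = 0.385, z(0.60) = 0.253
d' = z(H) − z(FA) = 0.385 − 0.253 = 0.132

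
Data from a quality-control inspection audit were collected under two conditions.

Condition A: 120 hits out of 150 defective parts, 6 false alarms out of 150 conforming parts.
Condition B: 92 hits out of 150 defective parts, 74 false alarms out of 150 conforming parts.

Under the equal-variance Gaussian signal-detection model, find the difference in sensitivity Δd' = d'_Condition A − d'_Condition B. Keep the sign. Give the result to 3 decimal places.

Δd' = 2.288

Condition A: z(0.8000) = 0.8416, z(0.0400) = -1.7507, d' = 2.5923
Condition B: z(0.6133) = 0.2879, z(0.4933) = -0.0168, d' = 0.3047
Δd' = d'_Condition A − d'_Condition B = 2.5923 − 0.3047 = 2.2876
Condition A has the higher sensitivity.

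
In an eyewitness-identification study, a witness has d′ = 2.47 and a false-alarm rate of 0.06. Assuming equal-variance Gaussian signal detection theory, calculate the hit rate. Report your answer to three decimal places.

z(false-alarm rate) = z(0.06) = -1.5548
z(H) = z(FA) + d' = -1.5548 + 2.47 = 0.9152
hit rate = Φ(0.9152) = 0.8200

hit rate = 0.820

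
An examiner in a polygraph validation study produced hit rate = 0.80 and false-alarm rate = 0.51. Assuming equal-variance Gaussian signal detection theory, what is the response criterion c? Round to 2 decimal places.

z(0.80) = 0.8416, z(0.51) = 0.0251
c = −½·[z(H) + z(FA)] = −0.5 × (0.8416 + 0.0251) = -0.43335
c < 0: the examiner has a liberal response bias.

c = -0.43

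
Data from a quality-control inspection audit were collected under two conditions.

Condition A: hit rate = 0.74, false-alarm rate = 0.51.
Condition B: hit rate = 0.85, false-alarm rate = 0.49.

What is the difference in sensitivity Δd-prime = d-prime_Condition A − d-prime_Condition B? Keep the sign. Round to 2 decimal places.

Condition A: z(0.74) = 0.643, z(0.51) = 0.025, d' = 0.618
Condition B: z(0.85) = 1.036, z(0.49) = -0.025, d' = 1.061
Δd' = d'_Condition A − d'_Condition B = 0.618 − 1.061 = -0.443
Condition B has the higher sensitivity.

Δd-prime = -0.44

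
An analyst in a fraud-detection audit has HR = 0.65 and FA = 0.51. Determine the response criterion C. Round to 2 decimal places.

z(H) = z(0.65) = 0.3853
z(FA) = z(0.51) = 0.0251
c = −½·[z(H) + z(FA)] = −0.5 × (0.3853 + 0.0251) = -0.2052
c < 0: the analyst has a liberal response bias.

C = -0.21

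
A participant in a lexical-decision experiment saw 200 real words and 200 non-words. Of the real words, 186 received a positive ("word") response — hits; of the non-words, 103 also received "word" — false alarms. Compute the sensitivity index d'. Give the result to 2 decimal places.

d' = 1.44

H = 186/200 = 0.9300
FA = 103/200 = 0.5150
z(0.9300) = 1.476, z(0.5150) = 0.038
d' = z(H) − z(FA) = 1.476 − 0.038 = 1.438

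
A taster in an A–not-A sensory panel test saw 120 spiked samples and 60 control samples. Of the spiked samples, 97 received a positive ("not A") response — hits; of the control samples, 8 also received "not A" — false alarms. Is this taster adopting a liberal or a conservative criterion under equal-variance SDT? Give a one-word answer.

conservative

z(H) = 0.872, z(FA) = -1.111
c = −½·(z(H) + z(FA)) = 0.1195
c > 0 → conservative criterion (biased toward responding “no”).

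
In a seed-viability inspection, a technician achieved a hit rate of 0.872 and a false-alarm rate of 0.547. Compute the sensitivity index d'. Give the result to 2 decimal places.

Φ⁻¹(H) = Φ⁻¹(0.872) = 1.1359
Φ⁻¹(FA) = Φ⁻¹(0.547) = 0.1181
d' = z(H) − z(FA) = 1.1359 − 0.1181 = 1.0178

d' = 1.02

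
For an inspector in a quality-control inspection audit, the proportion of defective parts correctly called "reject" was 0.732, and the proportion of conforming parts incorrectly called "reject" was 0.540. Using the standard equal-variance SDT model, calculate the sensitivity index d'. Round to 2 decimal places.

z(H) = z(0.732) = 0.619
z(FA) = z(0.540) = 0.100
d' = z(H) − z(FA) = 0.619 − 0.100 = 0.519

d' = 0.52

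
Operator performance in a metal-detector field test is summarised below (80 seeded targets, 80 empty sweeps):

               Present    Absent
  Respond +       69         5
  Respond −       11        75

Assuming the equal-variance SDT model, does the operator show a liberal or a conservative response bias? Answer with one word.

conservative

z(H) = 1.092, z(FA) = -1.534
c = −½·(z(H) + z(FA)) = 0.221
c > 0 → conservative criterion (biased toward responding “no”).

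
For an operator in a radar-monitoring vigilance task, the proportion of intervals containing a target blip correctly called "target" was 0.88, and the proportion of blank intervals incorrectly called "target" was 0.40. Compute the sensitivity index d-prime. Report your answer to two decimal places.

d-prime = 1.43

Φ⁻¹(H) = Φ⁻¹(0.88) = 1.175
Φ⁻¹(FA) = Φ⁻¹(0.40) = -0.253
d' = z(H) − z(FA) = 1.175 − (-0.253) = 1.428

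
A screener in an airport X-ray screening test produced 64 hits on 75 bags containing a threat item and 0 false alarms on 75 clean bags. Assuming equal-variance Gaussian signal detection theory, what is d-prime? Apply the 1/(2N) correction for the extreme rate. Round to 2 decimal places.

The false-alarm rate is 0/75 = 0, so apply the 1/(2N) correction: FA → 1/(2·75) = 0.00667.
z(H) = z(0.85333) = 1.051
z(FA) = z(0.00667) = -2.475
d' = 1.051 − (-2.475) = 3.526

d-prime = 3.53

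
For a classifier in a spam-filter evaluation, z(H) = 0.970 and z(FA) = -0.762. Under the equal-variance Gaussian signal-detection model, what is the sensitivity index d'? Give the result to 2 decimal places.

d' = 1.73

d' = z(H) − z(FA) = 0.970 − (-0.762) = 1.732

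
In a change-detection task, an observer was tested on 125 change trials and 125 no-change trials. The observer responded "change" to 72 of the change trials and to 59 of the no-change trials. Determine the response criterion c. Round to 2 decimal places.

H = 72/125 = 0.5760
FA = 59/125 = 0.4720
z(H) = z(0.5760) = 0.192
z(FA) = z(0.4720) = -0.070
c = −½·[z(H) + z(FA)] = −0.5 × (0.192 + (-0.070)) = -0.061

c = -0.06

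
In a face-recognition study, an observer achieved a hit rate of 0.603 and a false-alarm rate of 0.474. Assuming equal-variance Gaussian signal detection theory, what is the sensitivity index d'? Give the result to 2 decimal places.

d' = 0.33

z(0.603) = 0.2611, z(0.474) = -0.0652
d' = z(H) − z(FA) = 0.2611 − (-0.0652) = 0.3263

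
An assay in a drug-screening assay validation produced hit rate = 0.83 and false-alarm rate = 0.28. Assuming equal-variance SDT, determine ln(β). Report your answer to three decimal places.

ln β = -0.285

z(H) = z(0.83) = 0.9542
z(FA) = z(0.28) = -0.5828
ln β = −½·[z(H)² − z(FA)²] = −0.5 × (0.9105 − 0.3397) = -0.2854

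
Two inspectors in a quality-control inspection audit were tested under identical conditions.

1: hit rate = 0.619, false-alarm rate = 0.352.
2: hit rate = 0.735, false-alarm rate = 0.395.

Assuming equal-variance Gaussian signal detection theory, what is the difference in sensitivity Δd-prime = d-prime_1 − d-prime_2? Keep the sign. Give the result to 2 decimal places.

1: z(0.619) = 0.303, z(0.352) = -0.380, d' = 0.683
2: z(0.735) = 0.628, z(0.395) = -0.266, d' = 0.894
Δd' = d'_1 − d'_2 = 0.683 − 0.894 = -0.211
2 has the higher sensitivity.

Δd-prime = -0.21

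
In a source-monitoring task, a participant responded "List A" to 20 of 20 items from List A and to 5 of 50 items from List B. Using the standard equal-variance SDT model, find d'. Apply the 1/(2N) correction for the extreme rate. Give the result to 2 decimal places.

The hit rate is 20/20 = 1, so apply the 1/(2N) correction: H → 1 − 1/(2·20) = 0.97500.
z(H) = z(0.97500) = 1.960
z(FA) = z(0.10000) = -1.282
d' = 1.960 − (-1.282) = 3.242

d' = 3.24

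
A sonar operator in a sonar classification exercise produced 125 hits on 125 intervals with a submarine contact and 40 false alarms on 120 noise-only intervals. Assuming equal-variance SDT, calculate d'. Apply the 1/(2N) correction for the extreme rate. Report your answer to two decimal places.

d' = 3.08

The hit rate is 125/125 = 1, so apply the 1/(2N) correction: H → 1 − 1/(2·125) = 0.99600.
z(H) = z(0.99600) = 2.652
z(FA) = z(0.33333) = -0.431
d' = 2.652 − (-0.431) = 3.083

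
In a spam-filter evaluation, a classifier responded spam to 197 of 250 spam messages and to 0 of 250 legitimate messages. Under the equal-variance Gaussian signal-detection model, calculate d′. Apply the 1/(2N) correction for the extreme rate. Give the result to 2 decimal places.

d′ = 3.68

The false-alarm rate is 0/250 = 0, so apply the 1/(2N) correction: FA → 1/(2·250) = 0.00200.
z(H) = z(0.78800) = 0.800
z(FA) = z(0.00200) = -2.878
d' = 0.800 − (-2.878) = 3.678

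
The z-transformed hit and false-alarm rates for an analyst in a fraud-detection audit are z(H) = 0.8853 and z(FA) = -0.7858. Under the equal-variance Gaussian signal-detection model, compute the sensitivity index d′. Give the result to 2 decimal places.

d' = z(H) − z(FA) = 0.8853 − (-0.7858) = 1.6711

d′ = 1.67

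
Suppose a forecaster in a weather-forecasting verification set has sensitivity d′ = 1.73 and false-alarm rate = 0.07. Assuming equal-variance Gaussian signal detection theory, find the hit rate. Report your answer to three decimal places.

hit rate = 0.600

z(false-alarm rate) = z(0.07) = -1.4758
z(H) = z(FA) + d' = -1.4758 + 1.73 = 0.2542
hit rate = Φ(0.2542) = 0.6003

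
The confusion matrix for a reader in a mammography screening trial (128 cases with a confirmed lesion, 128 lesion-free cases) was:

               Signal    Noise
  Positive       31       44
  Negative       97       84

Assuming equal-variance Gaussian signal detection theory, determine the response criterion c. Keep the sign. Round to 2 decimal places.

c = 0.55

H = 31/128 = 0.2422
FA = 44/128 = 0.3438
Φ⁻¹(H) = -0.699
Φ⁻¹(FA) = -0.402
c = −½·[z(H) + z(FA)] = −0.5 × (-0.699 + (-0.402)) = 0.5505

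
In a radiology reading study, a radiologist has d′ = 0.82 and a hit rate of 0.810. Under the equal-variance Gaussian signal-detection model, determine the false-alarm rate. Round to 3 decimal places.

false-alarm rate = 0.523

z(hit rate) = z(0.810) = 0.8779
z(FA) = z(H) − d' = 0.8779 − 0.82 = 0.0579
false-alarm rate = Φ(0.0579) = 0.5231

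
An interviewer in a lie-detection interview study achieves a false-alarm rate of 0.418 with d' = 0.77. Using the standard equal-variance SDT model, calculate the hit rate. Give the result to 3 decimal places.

hit rate = 0.713

z(false-alarm rate) = z(0.418) = -0.2070
z(H) = z(FA) + d' = -0.2070 + 0.77 = 0.5630
hit rate = Φ(0.5630) = 0.7133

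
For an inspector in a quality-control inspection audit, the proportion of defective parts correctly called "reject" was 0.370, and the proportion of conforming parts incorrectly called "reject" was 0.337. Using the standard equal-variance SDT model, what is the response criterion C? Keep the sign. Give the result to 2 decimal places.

Φ⁻¹(H) = Φ⁻¹(0.370) = -0.332
Φ⁻¹(FA) = Φ⁻¹(0.337) = -0.421
c = −½·[z(H) + z(FA)] = −0.5 × (-0.332 + (-0.421)) = 0.3765
c > 0: the inspector has a conservative response bias.

C = 0.38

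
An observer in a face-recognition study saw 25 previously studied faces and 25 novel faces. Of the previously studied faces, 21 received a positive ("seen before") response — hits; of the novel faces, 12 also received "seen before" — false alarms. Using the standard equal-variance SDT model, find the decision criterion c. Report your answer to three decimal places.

H = 21/25 = 0.8400
FA = 12/25 = 0.4800
z(H) = z(0.8400) = 0.9945
z(FA) = z(0.4800) = -0.0502
c = −½·[z(H) + z(FA)] = −0.5 × (0.9945 + (-0.0502)) = -0.47215

c = -0.472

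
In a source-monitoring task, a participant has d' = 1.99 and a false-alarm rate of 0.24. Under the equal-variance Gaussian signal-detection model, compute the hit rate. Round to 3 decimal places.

hit rate = 0.900

z(false-alarm rate) = z(0.24) = -0.7063
z(H) = z(FA) + d' = -0.7063 + 1.99 = 1.2837
hit rate = Φ(1.2837) = 0.9004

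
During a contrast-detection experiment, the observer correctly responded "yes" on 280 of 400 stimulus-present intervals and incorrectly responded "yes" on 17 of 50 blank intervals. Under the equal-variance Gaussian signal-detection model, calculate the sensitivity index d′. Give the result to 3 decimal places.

H = 280/400 = 0.7000
FA = 17/50 = 0.3400
Φ⁻¹(H) = 0.5244
Φ⁻¹(FA) = -0.4125
d' = z(H) − z(FA) = 0.5244 − (-0.4125) = 0.9369

d′ = 0.937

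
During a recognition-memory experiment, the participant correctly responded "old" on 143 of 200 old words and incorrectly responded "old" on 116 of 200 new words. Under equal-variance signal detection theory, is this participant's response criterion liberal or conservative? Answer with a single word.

liberal

z(H) = 0.568, z(FA) = 0.202
c = −½·(z(H) + z(FA)) = -0.385
c < 0 → liberal criterion (biased toward responding “yes”).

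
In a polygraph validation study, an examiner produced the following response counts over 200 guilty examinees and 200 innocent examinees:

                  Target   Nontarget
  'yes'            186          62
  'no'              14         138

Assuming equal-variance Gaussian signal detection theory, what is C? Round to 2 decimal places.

C = -0.49

H = 186/200 = 0.9300
FA = 62/200 = 0.3100
z(H) = z(0.9300) = 1.476
z(FA) = z(0.3100) = -0.496
c = −½·[z(H) + z(FA)] = −0.5 × (1.476 + (-0.496)) = -0.490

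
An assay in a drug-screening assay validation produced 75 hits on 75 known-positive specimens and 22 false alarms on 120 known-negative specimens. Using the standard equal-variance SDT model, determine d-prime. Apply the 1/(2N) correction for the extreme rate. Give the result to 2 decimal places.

The hit rate is 75/75 = 1, so apply the 1/(2N) correction: H → 1 − 1/(2·75) = 0.99333.
z(H) = z(0.99333) = 2.475
z(FA) = z(0.18333) = -0.903
d' = 2.475 − (-0.903) = 3.378

d-prime = 3.38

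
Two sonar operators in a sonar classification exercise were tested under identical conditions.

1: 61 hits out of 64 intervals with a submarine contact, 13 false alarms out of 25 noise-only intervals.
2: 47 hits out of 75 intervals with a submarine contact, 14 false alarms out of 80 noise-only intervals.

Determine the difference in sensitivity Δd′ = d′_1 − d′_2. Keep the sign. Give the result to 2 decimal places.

1: z(0.9531) = 1.676, z(0.5200) = 0.050, d' = 1.626
2: z(0.6267) = 0.323, z(0.1750) = -0.935, d' = 1.258
Δd' = d'_1 − d'_2 = 1.626 − 1.258 = 0.368
1 has the higher sensitivity.

Δd′ = 0.37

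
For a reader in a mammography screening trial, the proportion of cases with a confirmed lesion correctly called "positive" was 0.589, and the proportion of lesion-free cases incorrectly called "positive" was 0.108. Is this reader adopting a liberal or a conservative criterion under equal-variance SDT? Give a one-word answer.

conservative

z(H) = 0.225, z(FA) = -1.237
c = −½·(z(H) + z(FA)) = 0.506
c > 0 → conservative criterion (biased toward responding “no”).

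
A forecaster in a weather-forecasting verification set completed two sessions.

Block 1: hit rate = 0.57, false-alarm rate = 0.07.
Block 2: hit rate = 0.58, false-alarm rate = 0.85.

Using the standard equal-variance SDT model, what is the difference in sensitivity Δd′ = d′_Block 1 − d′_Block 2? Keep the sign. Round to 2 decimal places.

Δd′ = 2.49

Block 1: z(0.57) = 0.176, z(0.07) = -1.476, d' = 1.652
Block 2: z(0.58) = 0.202, z(0.85) = 1.036, d' = -0.834
Δd' = d'_Block 1 − d'_Block 2 = 1.652 − (-0.834) = 2.486
Block 1 has the higher sensitivity.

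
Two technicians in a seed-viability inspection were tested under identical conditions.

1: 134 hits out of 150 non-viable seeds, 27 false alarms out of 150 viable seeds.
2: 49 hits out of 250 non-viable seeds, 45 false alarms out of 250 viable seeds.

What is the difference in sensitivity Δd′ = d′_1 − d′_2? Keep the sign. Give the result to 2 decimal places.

Δd′ = 2.10

1: z(0.8933) = 1.244, z(0.1800) = -0.915, d' = 2.159
2: z(0.1960) = -0.856, z(0.1800) = -0.915, d' = 0.059
Δd' = d'_1 − d'_2 = 2.159 − 0.059 = 2.100
1 has the higher sensitivity.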